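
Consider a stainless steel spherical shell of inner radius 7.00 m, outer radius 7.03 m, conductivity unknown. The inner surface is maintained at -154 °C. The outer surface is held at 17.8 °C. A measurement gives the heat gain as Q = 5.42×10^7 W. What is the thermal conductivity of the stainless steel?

ΣR = ΔT/Q = |-154 − 17.8|/5.42×10^7 = 3.170×10^-6 K/W
(1/r₁−1/r₂)/(4πk) = 3.170×10^-6 ⇒ k = 6.096×10^-4/(4π·3.170×10^-6) = 15.3 W/m·K

k = 15.3 W/m·K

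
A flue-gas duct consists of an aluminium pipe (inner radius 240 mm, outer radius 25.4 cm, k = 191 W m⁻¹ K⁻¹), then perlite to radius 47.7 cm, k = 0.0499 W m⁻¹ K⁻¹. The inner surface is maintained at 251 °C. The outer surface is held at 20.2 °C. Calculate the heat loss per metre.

Q' = 115 W/m

Series thermal resistances, inner to outer:
  R'_aluminium = ln(0.254/0.240)/(2πk) = 0.05670/(2π·191) = 4.724×10^-5 m·K/W
  R'_perlite = ln(0.477/0.254)/(2πk) = 0.6302/(2π·0.0499) = 2.010 m·K/W
ΣR = 4.724×10^-5 + 2.010 = 2.010 m·K/W
Q' = ΔT/ΣR = (251 °C − 20.2 °C)/2.010 = 115 W/m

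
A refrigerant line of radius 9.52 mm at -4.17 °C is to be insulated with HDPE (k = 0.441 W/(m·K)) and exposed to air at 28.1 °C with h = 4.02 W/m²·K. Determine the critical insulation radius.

For a cylinder, r_cr = k_ins/h = 0.441/4.02 = 0.110 m = 11.0 cm

r_cr = 11.0 cm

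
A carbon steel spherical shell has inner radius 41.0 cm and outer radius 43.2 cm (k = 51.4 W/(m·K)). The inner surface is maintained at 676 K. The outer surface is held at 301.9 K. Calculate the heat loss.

Q = 1.95×10^6 W

Q = 4πk·ΔT/(1/r₁ − 1/r₂) = 4π × 51.4 × 374.1 / (1/0.410 − 1/0.432) = 1.95×10^6 W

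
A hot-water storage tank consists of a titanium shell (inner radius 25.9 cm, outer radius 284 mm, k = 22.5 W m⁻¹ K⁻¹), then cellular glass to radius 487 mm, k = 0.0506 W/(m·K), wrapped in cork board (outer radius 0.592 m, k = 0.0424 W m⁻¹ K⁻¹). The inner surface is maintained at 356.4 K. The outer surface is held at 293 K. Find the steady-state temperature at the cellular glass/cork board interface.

Resistance network (inner→outer):
  R_titanium = (1/0.259 − 1/0.284)/(4πk) = 0.3399/(4π·22.5) = 0.001202 K/W
  R_cellular glass = (1/0.284 − 1/0.487)/(4πk) = 1.468/(4π·0.0506) = 2.308 K/W
  R_cork board = (1/0.487 − 1/0.592)/(4πk) = 0.3642/(4π·0.0424) = 0.6835 K/W
ΣR = 0.001202 + 2.308 + 0.6835 = 2.993 K/W
Q = ΔT/ΣR = (356.4 K − 293 K)/2.993 = 21.18 W
From the inner boundary to the cellular glass/cork board interface, ΣR_partial = 2.309 K/W.
T_interface = T_in − Q·ΣR_partial = 356.4 K − (21.18)(2.309) = 307.5 K

T = 307.5 K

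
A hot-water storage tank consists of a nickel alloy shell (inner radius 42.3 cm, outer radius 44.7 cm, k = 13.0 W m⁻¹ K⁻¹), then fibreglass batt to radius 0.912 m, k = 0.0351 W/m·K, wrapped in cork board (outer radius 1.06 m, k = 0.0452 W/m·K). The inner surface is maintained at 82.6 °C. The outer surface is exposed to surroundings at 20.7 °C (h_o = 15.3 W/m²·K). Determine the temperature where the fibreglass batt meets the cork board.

T = 26.6 °C

Series thermal resistances, inner to outer:
  R_nickel alloy = (1/0.423 − 1/0.447)/(4πk) = 0.1269/(4π·13.0) = 7.770×10^-4 K/W
  R_fibreglass batt = (1/0.447 − 1/0.912)/(4πk) = 1.141/(4π·0.0351) = 2.586 K/W
  R_cork board = (1/0.912 − 1/1.06)/(4πk) = 0.1531/(4π·0.0452) = 0.2695 K/W
  R_conv,out = 1/(4πr²h) = 1/(4π·1.06²·15.3) = 0.004629 K/W
ΣR = 7.770×10^-4 + 2.586 + 0.2695 + 0.004629 = 2.861 K/W
Q = ΔT/ΣR = (82.6 °C − 20.7 °C)/2.861 = 21.64 W
From the inner boundary to the fibreglass batt/cork board interface, ΣR_partial = 2.587 K/W.
T_interface = T_in − Q·ΣR_partial = 82.6 °C − (21.64)(2.587) = 26.6 °C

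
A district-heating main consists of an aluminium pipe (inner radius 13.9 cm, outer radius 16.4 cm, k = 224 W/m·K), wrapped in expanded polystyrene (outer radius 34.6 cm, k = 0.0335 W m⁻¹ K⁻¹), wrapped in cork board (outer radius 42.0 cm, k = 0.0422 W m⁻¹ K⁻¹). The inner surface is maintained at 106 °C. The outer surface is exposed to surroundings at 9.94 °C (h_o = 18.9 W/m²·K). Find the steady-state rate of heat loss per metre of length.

Series thermal resistances, inner to outer:
  R'_aluminium = ln(0.164/0.139)/(2πk) = 0.1654/(2π·224) = 1.175×10^-4 m·K/W
  R'_expanded polystyrene = ln(0.346/0.164)/(2πk) = 0.7466/(2π·0.0335) = 3.547 m·K/W
  R'_cork board = ln(0.420/0.346)/(2πk) = 0.1938/(2π·0.0422) = 0.7310 m·K/W
  R'_conv,out = 1/(2πr h) = 1/(2π·0.420·18.9) = 0.02005 m·K/W
ΣR = 1.175×10^-4 + 3.547 + 0.7310 + 0.02005 = 4.298 m·K/W
Q' = ΔT/ΣR = (106 °C − 9.94 °C)/4.298 = 22.3 W/m

Q' = 22.3 W/m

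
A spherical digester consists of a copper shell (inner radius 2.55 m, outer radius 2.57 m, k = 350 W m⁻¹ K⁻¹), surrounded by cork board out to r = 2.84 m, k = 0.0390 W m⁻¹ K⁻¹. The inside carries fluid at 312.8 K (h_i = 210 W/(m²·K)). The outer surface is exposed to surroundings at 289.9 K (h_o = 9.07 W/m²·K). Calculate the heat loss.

Resistance network (inner→outer):
  R_conv,in = 1/(4πr²h) = 1/(4π·2.55²·210) = 5.828×10^-5 K/W
  R_copper = (1/2.55 − 1/2.57)/(4πk) = 0.003052/(4π·350) = 6.939×10^-7 K/W
  R_cork board = (1/2.57 − 1/2.84)/(4πk) = 0.03699/(4π·0.0390) = 0.07548 K/W
  R_conv,out = 1/(4πr²h) = 1/(4π·2.84²·9.07) = 0.001088 K/W
ΣR = 5.828×10^-5 + 6.939×10^-7 + 0.07548 + 0.001088 = 0.07663 K/W
Q = ΔT/ΣR = (312.8 K − 289.9 K)/0.07663 = 299 W

Q = 299 W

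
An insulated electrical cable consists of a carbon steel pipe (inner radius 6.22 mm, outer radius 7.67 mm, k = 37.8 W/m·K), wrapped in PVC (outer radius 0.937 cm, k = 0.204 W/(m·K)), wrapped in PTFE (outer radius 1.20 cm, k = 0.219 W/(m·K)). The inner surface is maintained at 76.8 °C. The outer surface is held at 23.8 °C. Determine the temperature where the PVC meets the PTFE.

Resistance network (inner→outer):
  R'_carbon steel = ln(0.00767/0.00622)/(2πk) = 0.2095/(2π·37.8) = 8.823×10^-4 m·K/W
  R'_PVC = ln(0.00937/0.00767)/(2πk) = 0.2002/(2π·0.204) = 0.1562 m·K/W
  R'_PTFE = ln(0.0120/0.00937)/(2πk) = 0.2474/(2π·0.219) = 0.1798 m·K/W
ΣR = 8.823×10^-4 + 0.1562 + 0.1798 = 0.3369 m·K/W
Q' = ΔT/ΣR = (76.8 °C − 23.8 °C)/0.3369 = 157.3 W/m
From the inner boundary to the PVC/PTFE interface, ΣR_partial = 0.1571 m·K/W.
T_interface = T_in − Q'·ΣR_partial = 76.8 °C − (157.3)(0.1571) = 52.1 °C

T = 52.1 °C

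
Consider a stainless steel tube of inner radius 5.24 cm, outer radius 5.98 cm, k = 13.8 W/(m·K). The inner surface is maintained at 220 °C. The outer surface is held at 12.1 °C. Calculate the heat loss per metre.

Q' = 2πk·ΔT/ln(r₂/r₁) = 2π × 13.8 × 207.9 / ln(0.0598/0.0524) = 1.36×10^5 W/m

Q' = 1.36×10^5 W/m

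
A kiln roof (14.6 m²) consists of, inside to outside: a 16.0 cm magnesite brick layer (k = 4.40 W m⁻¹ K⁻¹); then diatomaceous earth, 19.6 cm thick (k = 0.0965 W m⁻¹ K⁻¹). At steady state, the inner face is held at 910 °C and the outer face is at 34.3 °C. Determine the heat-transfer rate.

Q = 6.18 kW

Series thermal resistances, inner to outer:
  R_magnesite brick = L/(kA) = 0.160/(4.40·14.6) = 0.002491 K/W
  R_diatomaceous earth = L/(kA) = 0.196/(0.0965·14.6) = 0.1391 K/W
ΣR = 0.002491 + 0.1391 = 0.1416 K/W
Q = ΔT/ΣR = (910 °C − 34.3 °C)/0.1416 = 6180 W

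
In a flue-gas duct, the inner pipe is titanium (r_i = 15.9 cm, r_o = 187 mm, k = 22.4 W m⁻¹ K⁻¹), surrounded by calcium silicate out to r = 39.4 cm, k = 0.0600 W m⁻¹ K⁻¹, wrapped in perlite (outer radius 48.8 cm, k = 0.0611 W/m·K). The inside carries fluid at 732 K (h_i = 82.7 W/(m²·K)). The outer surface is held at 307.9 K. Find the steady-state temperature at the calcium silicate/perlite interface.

Treat each layer as a resistance in series:
  R'_conv,in = 1/(2πr h) = 1/(2π·0.159·82.7) = 0.01210 m·K/W
  R'_titanium = ln(0.187/0.159)/(2πk) = 0.1622/(2π·22.4) = 0.001152 m·K/W
  R'_calcium silicate = ln(0.394/0.187)/(2πk) = 0.7452/(2π·0.0600) = 1.977 m·K/W
  R'_perlite = ln(0.488/0.394)/(2πk) = 0.2140/(2π·0.0611) = 0.5573 m·K/W
ΣR = 0.01210 + 0.001152 + 1.977 + 0.5573 = 2.548 m·K/W
Q' = ΔT/ΣR = (732 K − 307.9 K)/2.548 = 166.4 W/m
From the inner boundary to the calcium silicate/perlite interface, ΣR_partial = 1.990 m·K/W.
T_interface = T_in − Q'·ΣR_partial = 732 K − (166.4)(1.990) = 401 K

T = 401 K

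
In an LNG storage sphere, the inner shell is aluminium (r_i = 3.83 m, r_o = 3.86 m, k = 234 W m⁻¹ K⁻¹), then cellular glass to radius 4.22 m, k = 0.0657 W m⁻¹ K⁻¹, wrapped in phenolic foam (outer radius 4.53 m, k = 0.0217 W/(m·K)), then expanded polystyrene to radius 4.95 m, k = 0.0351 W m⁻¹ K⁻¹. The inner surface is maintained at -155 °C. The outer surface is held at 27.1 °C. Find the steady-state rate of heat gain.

Q = 1410 W

Resistance network (inner→outer):
  R_aluminium = (1/3.83 − 1/3.86)/(4πk) = 0.002029/(4π·234) = 6.901×10^-7 K/W
  R_cellular glass = (1/3.86 − 1/4.22)/(4πk) = 0.02210/(4π·0.0657) = 0.02677 K/W
  R_phenolic foam = (1/4.22 − 1/4.53)/(4πk) = 0.01622/(4π·0.0217) = 0.05947 K/W
  R_expanded polystyrene = (1/4.53 − 1/4.95)/(4πk) = 0.01873/(4π·0.0351) = 0.04246 K/W
ΣR = 6.901×10^-7 + 0.02677 + 0.05947 + 0.04246 = 0.1287 K/W
Q = ΔT/ΣR = (-155 °C − 27.1 °C)/0.1287 = -1410 W
(Negative Q ⇒ heat flows inward; heat gain = 1410 W.)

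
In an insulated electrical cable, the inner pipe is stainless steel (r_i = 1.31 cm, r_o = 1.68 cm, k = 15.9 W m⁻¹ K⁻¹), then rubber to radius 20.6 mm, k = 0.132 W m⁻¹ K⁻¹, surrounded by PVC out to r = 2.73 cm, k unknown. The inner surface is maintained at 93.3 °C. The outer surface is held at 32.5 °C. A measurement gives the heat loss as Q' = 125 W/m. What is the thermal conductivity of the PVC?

ΣR = ΔT/Q' = |93.3 − 32.5|/125 = 0.4864 m·K/W
Known resistances:
  R'_stainless steel = ln(0.0168/0.0131)/(2πk) = 0.2488/(2π·15.9) = 0.002490 m·K/W
  R'_rubber = ln(0.0206/0.0168)/(2πk) = 0.2039/(2π·0.132) = 0.2459 m·K/W
R_PVC = ΣR − ΣR_known = 0.4864 − 0.2484 = 0.2380 m·K/W
ln(r₂/r₁)/(2πk) = 0.2380 ⇒ k = 0.2816/(2π·0.2380) = 0.188 W/m·K

k = 0.188 W/m·K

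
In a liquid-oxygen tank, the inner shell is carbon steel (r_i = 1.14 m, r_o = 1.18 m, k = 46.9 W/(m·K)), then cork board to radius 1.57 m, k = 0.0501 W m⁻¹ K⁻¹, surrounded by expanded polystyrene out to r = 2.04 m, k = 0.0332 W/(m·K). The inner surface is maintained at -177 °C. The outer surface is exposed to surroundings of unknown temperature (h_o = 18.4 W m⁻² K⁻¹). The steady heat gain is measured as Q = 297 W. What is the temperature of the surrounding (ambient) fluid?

Series resistances:
  R_carbon steel = (1/1.14 − 1/1.18)/(4πk) = 0.02974/(4π·46.9) = 5.045×10^-5 K/W
  R_cork board = (1/1.18 − 1/1.57)/(4πk) = 0.2105/(4π·0.0501) = 0.3344 K/W
  R_expanded polystyrene = (1/1.57 − 1/2.04)/(4πk) = 0.1467/(4π·0.0332) = 0.3517 K/W
  R_conv,out = 1/(4πr²h) = 1/(4π·2.04²·18.4) = 0.001039 K/W
ΣR = 0.6872 K/W
ΔT = Q·ΣR = 297 × 0.6872 = 204.1 K
Heat flows inward, so T_out = T_in + ΔT = -177 + 204.1 = 27.1 °C

T_out = 27.1 °C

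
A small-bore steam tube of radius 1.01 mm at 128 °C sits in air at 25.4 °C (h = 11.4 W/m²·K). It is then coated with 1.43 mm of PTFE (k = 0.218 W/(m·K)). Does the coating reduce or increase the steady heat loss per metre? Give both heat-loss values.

Critical radius for a cylinder: r_cr = k/h = 0.0191 m = 1.91 cm.
Outer radius after coating: r₂ = 0.00101 + 0.00143 = 0.00244 m.
Since r₁ < r_cr and r₂ ≤ r_cr, the coating moves toward the maximum at r_cr — heat loss rises.
Bare: R = 1/(2πr₁h) = 13.82 m·K/W; Q = 102.6/13.82 = 7.42 W/m.
Coated: R = R_cond + R_conv = 6.366 m·K/W; Q = 102.6/6.366 = 16.1 W/m.

increases: 7.42 → 16.1 W/m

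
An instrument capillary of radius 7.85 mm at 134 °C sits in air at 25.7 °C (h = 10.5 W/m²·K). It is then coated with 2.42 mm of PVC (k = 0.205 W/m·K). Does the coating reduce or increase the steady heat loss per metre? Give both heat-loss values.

Critical radius for a cylinder: r_cr = k/h = 0.0195 m = 1.95 cm.
Outer radius after coating: r₂ = 0.00785 + 0.00242 = 0.01027 m.
Since r₁ < r_cr and r₂ ≤ r_cr, the coating moves toward the maximum at r_cr — heat loss rises.
Bare: R = 1/(2πr₁h) = 1.931 m·K/W; Q = 108.3/1.931 = 56.1 W/m.
Coated: R = R_cond + R_conv = 1.685 m·K/W; Q = 108.3/1.685 = 64.3 W/m.

increases: 56.1 → 64.3 W/m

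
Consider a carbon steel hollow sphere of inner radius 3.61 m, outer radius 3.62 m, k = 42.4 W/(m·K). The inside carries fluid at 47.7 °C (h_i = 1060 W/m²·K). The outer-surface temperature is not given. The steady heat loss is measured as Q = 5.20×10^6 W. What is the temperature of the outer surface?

T_out = 10.3 °C

Series resistances:
  R_conv,in = 1/(4πr²h) = 1/(4π·3.61²·1060) = 5.761×10^-6 K/W
  R_carbon steel = (1/3.61 − 1/3.62)/(4πk) = 7.652×10^-4/(4π·42.4) = 1.436×10^-6 K/W
ΣR = 7.197×10^-6 K/W
ΔT = Q·ΣR = 5.20×10^6 × 7.197×10^-6 = 37.42 K
Heat flows outward, so T_out = T_in − ΔT = 47.7 − 37.42 = 10.3 °C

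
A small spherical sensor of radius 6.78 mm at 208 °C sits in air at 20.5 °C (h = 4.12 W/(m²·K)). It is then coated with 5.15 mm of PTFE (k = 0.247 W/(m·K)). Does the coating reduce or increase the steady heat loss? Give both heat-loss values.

increases: 0.446 → 1.20 W

Critical radius for a sphere: r_cr = 2k/h = 0.120 m = 12.0 cm.
Outer radius after coating: r₂ = 0.00678 + 0.00515 = 0.01193 m.
Since r₁ < r_cr and r₂ ≤ r_cr, the coating moves toward the maximum at r_cr — heat loss rises.
Bare: R = 1/(4πr₁²h) = 420.2 K/W; Q = 187.5/420.2 = 0.446 W.
Coated: R = R_cond + R_conv = 156.2 K/W; Q = 187.5/156.2 = 1.20 W.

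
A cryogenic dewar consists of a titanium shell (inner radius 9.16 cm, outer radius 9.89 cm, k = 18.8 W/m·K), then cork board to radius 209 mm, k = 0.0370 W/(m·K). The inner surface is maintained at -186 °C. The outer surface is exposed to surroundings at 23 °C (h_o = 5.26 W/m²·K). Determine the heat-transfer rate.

Treat each layer as a resistance in series:
  R_titanium = (1/0.0916 − 1/0.0989)/(4πk) = 0.8058/(4π·18.8) = 0.003411 K/W
  R_cork board = (1/0.0989 − 1/0.209)/(4πk) = 5.327/(4π·0.0370) = 11.46 K/W
  R_conv,out = 1/(4πr²h) = 1/(4π·0.209²·5.26) = 0.3463 K/W
ΣR = 0.003411 + 11.46 + 0.3463 = 11.81 K/W
Q = ΔT/ΣR = (-186 °C − 23 °C)/11.81 = -17.7 W
(Negative Q ⇒ heat flows inward; heat gain = 17.7 W.)

Q = 17.7 W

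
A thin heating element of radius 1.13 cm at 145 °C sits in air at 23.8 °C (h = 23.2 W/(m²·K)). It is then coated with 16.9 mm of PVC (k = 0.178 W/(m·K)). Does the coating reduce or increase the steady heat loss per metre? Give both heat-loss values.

reduces: 200 → 114 W/m

Critical radius for a cylinder: r_cr = k/h = 0.00767 m = 0.767 cm.
Outer radius after coating: r₂ = 0.0113 + 0.0169 = 0.0282 m.
Since r₁ ≥ r_cr, any added insulation reduces the heat loss.
Bare: R = 1/(2πr₁h) = 0.6071 m·K/W; Q = 121.2/0.6071 = 200 W/m.
Coated: R = R_cond + R_conv = 1.061 m·K/W; Q = 121.2/1.061 = 114 W/m.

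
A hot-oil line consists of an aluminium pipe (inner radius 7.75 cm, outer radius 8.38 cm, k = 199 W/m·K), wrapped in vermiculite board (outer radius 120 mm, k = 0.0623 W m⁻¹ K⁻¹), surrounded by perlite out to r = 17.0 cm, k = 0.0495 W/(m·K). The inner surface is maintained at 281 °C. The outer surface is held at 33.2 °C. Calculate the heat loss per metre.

Resistance network (inner→outer):
  R'_aluminium = ln(0.0838/0.0775)/(2πk) = 0.07816/(2π·199) = 6.251×10^-5 m·K/W
  R'_vermiculite board = ln(0.120/0.0838)/(2πk) = 0.3591/(2π·0.0623) = 0.9173 m·K/W
  R'_perlite = ln(0.170/0.120)/(2πk) = 0.3483/(2π·0.0495) = 1.120 m·K/W
ΣR = 6.251×10^-5 + 0.9173 + 1.120 = 2.037 m·K/W
Q' = ΔT/ΣR = (281 °C − 33.2 °C)/2.037 = 122 W/m

Q' = 122 W/m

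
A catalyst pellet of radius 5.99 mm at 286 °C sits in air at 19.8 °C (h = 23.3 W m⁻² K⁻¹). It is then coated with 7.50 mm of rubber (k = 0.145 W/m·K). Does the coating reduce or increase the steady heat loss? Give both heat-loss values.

increases: 2.80 → 3.82 W

Critical radius for a sphere: r_cr = 2k/h = 0.0124 m = 1.24 cm.
Outer radius after coating: r₂ = 0.00599 + 0.00750 = 0.01349 m.
r₁ < r_cr < r₂: heat loss rises to a maximum at r_cr then falls. Whether the coating helps depends on whether Q(r₂) has dropped back below Q(r₁).
Bare: R = 1/(4πr₁²h) = 95.19 K/W; Q = 266.2/95.19 = 2.80 W.
Coated: R = R_cond + R_conv = 69.71 K/W; Q = 266.2/69.71 = 3.82 W.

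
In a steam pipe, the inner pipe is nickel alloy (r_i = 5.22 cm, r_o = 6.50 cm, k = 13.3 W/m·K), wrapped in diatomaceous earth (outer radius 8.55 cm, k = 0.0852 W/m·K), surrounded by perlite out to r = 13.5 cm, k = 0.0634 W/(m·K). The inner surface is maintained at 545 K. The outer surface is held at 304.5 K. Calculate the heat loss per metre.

Q' = 145 W/m

Treat each layer as a resistance in series:
  R'_nickel alloy = ln(0.0650/0.0522)/(2πk) = 0.2193/(2π·13.3) = 0.002624 m·K/W
  R'_diatomaceous earth = ln(0.0855/0.0650)/(2πk) = 0.2741/(2π·0.0852) = 0.5121 m·K/W
  R'_perlite = ln(0.135/0.0855)/(2πk) = 0.4568/(2π·0.0634) = 1.147 m·K/W
ΣR = 0.002624 + 0.5121 + 1.147 = 1.662 m·K/W
Q' = ΔT/ΣR = (545 K − 304.5 K)/1.662 = 145 W/m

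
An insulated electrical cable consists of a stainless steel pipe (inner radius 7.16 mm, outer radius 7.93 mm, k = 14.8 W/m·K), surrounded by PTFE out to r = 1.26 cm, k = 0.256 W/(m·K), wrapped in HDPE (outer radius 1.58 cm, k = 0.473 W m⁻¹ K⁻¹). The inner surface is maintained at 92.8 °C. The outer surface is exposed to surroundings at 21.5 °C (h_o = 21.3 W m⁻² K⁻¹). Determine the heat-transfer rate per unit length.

Q' = 85.1 W/m

Resistance network (inner→outer):
  R'_stainless steel = ln(0.00793/0.00716)/(2πk) = 0.1021/(2π·14.8) = 0.001098 m·K/W
  R'_PTFE = ln(0.0126/0.00793)/(2πk) = 0.4630/(2π·0.256) = 0.2879 m·K/W
  R'_HDPE = ln(0.0158/0.0126)/(2πk) = 0.2263/(2π·0.473) = 0.07615 m·K/W
  R'_conv,out = 1/(2πr h) = 1/(2π·0.0158·21.3) = 0.4729 m·K/W
ΣR = 0.001098 + 0.2879 + 0.07615 + 0.4729 = 0.8380 m·K/W
Q' = ΔT/ΣR = (92.8 °C − 21.5 °C)/0.8380 = 85.1 W/m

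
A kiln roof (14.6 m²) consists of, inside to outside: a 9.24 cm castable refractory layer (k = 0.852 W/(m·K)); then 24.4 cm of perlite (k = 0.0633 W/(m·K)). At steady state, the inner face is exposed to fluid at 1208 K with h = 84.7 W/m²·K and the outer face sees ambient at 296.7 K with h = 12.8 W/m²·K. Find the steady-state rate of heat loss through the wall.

Q = 3.28 kW

Series thermal resistances, inner to outer:
  R_conv,in = 1/(hA) = 1/(84.7·14.6) = 8.087×10^-4 K/W
  R_castable refractory = L/(kA) = 0.0924/(0.852·14.6) = 0.007428 K/W
  R_perlite = L/(kA) = 0.244/(0.0633·14.6) = 0.2640 K/W
  R_conv,out = 1/(hA) = 1/(12.8·14.6) = 0.005351 K/W
ΣR = 8.087×10^-4 + 0.007428 + 0.2640 + 0.005351 = 0.2776 K/W
Q = ΔT/ΣR = (1208 K − 296.7 K)/0.2776 = 3280 W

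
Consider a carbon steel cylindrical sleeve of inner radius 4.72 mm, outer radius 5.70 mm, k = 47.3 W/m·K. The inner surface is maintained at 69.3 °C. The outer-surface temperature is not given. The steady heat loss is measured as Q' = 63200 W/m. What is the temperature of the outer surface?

Series resistances:
  R'_carbon steel = ln(0.00570/0.00472)/(2πk) = 0.1887/(2π·47.3) = 6.348×10^-4 m·K/W
ΣR = 6.348×10^-4 m·K/W
ΔT = Q'·ΣR = 63200 × 6.348×10^-4 = 40.12 K
Heat flows outward, so T_out = T_in − ΔT = 69.3 − 40.12 = 29.2 °C

T_out = 29.2 °C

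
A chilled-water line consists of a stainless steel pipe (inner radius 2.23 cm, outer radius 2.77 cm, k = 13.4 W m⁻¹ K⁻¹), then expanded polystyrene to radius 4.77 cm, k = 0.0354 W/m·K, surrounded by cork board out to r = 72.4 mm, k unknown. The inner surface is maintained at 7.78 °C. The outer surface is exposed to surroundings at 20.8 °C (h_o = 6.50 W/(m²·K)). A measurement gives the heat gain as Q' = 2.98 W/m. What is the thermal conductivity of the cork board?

k = 0.0419 W/m·K

ΣR = ΔT/Q' = |7.78 − 20.8|/2.98 = 4.369 m·K/W
Known resistances:
  R'_stainless steel = ln(0.0277/0.0223)/(2πk) = 0.2168/(2π·13.4) = 0.002576 m·K/W
  R'_expanded polystyrene = ln(0.0477/0.0277)/(2πk) = 0.5435/(2π·0.0354) = 2.444 m·K/W
  R'_conv,out = 1/(2πr h) = 1/(2π·0.0724·6.50) = 0.3382 m·K/W
R_cork board = ΣR − ΣR_known = 4.369 − 2.785 = 1.584 m·K/W
ln(r₂/r₁)/(2πk) = 1.584 ⇒ k = 0.4173/(2π·1.584) = 0.0419 W/m·K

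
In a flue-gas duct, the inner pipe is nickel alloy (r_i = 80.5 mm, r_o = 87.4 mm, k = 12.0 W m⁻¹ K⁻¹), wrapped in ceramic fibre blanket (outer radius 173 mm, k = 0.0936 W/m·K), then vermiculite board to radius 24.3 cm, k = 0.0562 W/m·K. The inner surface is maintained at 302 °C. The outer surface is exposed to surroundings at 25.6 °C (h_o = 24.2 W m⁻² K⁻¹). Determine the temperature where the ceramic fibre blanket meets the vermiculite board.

T = 153 °C

Series thermal resistances, inner to outer:
  R'_nickel alloy = ln(0.0874/0.0805)/(2πk) = 0.08224/(2π·12.0) = 0.001091 m·K/W
  R'_ceramic fibre blanket = ln(0.173/0.0874)/(2πk) = 0.6828/(2π·0.0936) = 1.161 m·K/W
  R'_vermiculite board = ln(0.243/0.173)/(2πk) = 0.3398/(2π·0.0562) = 0.9622 m·K/W
  R'_conv,out = 1/(2πr h) = 1/(2π·0.243·24.2) = 0.02706 m·K/W
ΣR = 0.001091 + 1.161 + 0.9622 + 0.02706 = 2.151 m·K/W
Q' = ΔT/ΣR = (302 °C − 25.6 °C)/2.151 = 128.5 W/m
From the inner boundary to the ceramic fibre blanket/vermiculite board interface, ΣR_partial = 1.162 m·K/W.
T_interface = T_in − Q'·ΣR_partial = 302 °C − (128.5)(1.162) = 153 °C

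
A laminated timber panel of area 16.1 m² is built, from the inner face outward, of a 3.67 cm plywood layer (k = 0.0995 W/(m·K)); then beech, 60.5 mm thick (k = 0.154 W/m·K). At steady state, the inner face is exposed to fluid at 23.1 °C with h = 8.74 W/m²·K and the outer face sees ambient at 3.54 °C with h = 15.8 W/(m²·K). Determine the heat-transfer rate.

Q = 335 W

Series thermal resistances, inner to outer:
  R_conv,in = 1/(hA) = 1/(8.74·16.1) = 0.007107 K/W
  R_plywood = L/(kA) = 0.0367/(0.0995·16.1) = 0.02291 K/W
  R_beech = L/(kA) = 0.0605/(0.154·16.1) = 0.02440 K/W
  R_conv,out = 1/(hA) = 1/(15.8·16.1) = 0.003931 K/W
ΣR = 0.007107 + 0.02291 + 0.02440 + 0.003931 = 0.05835 K/W
Q = ΔT/ΣR = (23.1 °C − 3.54 °C)/0.05835 = 335 W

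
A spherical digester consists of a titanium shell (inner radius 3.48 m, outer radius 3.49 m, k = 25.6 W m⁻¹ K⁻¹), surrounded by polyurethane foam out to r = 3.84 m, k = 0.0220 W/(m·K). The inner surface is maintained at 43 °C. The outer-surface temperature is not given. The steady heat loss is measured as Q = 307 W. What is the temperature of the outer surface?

T_out = 14.0 °C

Sum the resistances:
  R_titanium = (1/3.48 − 1/3.49)/(4πk) = 8.234×10^-4/(4π·25.6) = 2.559×10^-6 K/W
  R_polyurethane foam = (1/3.49 − 1/3.84)/(4πk) = 0.02612/(4π·0.0220) = 0.09447 K/W
ΣR = 0.09447 K/W
ΔT = Q·ΣR = 307 × 0.09447 = 29.00 K
Heat flows outward, so T_out = T_in − ΔT = 43 − 29.00 = 14.0 °C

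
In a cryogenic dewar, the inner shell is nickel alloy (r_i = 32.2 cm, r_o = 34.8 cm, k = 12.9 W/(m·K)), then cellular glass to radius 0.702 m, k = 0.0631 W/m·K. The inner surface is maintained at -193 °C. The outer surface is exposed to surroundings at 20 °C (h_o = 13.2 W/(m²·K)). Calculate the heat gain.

Q = 116 W

Resistance network (inner→outer):
  R_nickel alloy = (1/0.322 − 1/0.348)/(4πk) = 0.2320/(4π·12.9) = 0.001431 K/W
  R_cellular glass = (1/0.348 − 1/0.702)/(4πk) = 1.449/(4π·0.0631) = 1.827 K/W
  R_conv,out = 1/(4πr²h) = 1/(4π·0.702²·13.2) = 0.01223 K/W
ΣR = 0.001431 + 1.827 + 0.01223 = 1.841 K/W
Q = ΔT/ΣR = (-193 °C − 20 °C)/1.841 = -116 W
(Negative Q ⇒ heat flows inward; heat gain = 116 W.)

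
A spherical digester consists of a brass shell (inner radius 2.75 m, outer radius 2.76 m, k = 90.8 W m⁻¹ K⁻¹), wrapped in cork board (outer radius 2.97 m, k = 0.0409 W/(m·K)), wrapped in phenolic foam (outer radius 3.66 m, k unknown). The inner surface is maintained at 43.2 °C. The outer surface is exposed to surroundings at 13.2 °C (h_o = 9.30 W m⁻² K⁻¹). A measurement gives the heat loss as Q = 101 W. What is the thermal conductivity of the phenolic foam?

k = 0.0205 W/m·K

ΣR = ΔT/Q = |43.2 − 13.2|/101 = 0.2970 K/W
Known resistances:
  R_brass = (1/2.75 − 1/2.76)/(4πk) = 0.001318/(4π·90.8) = 1.155×10^-6 K/W
  R_cork board = (1/2.76 − 1/2.97)/(4πk) = 0.02562/(4π·0.0409) = 0.04984 K/W
  R_conv,out = 1/(4πr²h) = 1/(4π·3.66²·9.30) = 6.388×10^-4 K/W
R_phenolic foam = ΣR − ΣR_known = 0.2970 − 0.05048 = 0.2465 K/W
(1/r₁−1/r₂)/(4πk) = 0.2465 ⇒ k = 0.06348/(4π·0.2465) = 0.0205 W/m·K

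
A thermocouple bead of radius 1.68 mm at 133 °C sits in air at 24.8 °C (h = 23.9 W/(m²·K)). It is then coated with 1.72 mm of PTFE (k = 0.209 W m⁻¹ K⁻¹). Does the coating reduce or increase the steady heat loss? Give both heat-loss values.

Critical radius for a sphere: r_cr = 2k/h = 0.0175 m = 1.75 cm.
Outer radius after coating: r₂ = 0.00168 + 0.00172 = 0.00340 m.
Since r₁ < r_cr and r₂ ≤ r_cr, the coating moves toward the maximum at r_cr — heat loss rises.
Bare: R = 1/(4πr₁²h) = 1180 K/W; Q = 108.2/1180 = 0.0917 W.
Coated: R = R_cond + R_conv = 402.7 K/W; Q = 108.2/402.7 = 0.269 W.

increases: 0.0917 → 0.269 W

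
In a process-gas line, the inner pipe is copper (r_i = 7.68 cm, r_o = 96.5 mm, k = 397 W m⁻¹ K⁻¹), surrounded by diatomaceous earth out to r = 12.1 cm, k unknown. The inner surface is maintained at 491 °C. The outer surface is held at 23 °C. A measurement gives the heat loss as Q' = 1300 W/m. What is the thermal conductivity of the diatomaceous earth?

ΣR = ΔT/Q' = |491 − 23|/1300 = 0.3600 m·K/W
Known resistances:
  R'_copper = ln(0.0965/0.0768)/(2πk) = 0.2283/(2π·397) = 9.154×10^-5 m·K/W
R_diatomaceous earth = ΣR − ΣR_known = 0.3600 − 9.154×10^-5 = 0.3599 m·K/W
ln(r₂/r₁)/(2πk) = 0.3599 ⇒ k = 0.2262/(2π·0.3599) = 0.100 W/m·K

k = 0.100 W/m·K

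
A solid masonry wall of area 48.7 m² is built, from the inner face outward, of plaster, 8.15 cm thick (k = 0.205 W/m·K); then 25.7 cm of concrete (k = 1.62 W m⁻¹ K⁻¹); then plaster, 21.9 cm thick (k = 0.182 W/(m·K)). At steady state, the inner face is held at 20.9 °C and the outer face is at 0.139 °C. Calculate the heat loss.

Q = 575 W

Treat each layer as a resistance in series:
  R_plaster = L/(kA) = 0.0815/(0.205·48.7) = 0.008163 K/W
  R_concrete = L/(kA) = 0.257/(1.62·48.7) = 0.003258 K/W
  R_plaster = L/(kA) = 0.219/(0.182·48.7) = 0.02471 K/W
ΣR = 0.008163 + 0.003258 + 0.02471 = 0.03613 K/W
Q = ΔT/ΣR = (20.9 °C − 0.139 °C)/0.03613 = 575 W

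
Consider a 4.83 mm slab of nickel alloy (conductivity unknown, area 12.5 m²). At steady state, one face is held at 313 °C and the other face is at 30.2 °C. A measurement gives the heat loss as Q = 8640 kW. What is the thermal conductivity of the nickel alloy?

k = 11.8 W/m·K

ΣR = ΔT/Q = |313 − 30.2|/8.64×10^6 = 3.273×10^-5 K/W
L/(kA) = 3.273×10^-5 ⇒ k = 0.00483/(3.273×10^-5·12.5) = 11.8 W/m·K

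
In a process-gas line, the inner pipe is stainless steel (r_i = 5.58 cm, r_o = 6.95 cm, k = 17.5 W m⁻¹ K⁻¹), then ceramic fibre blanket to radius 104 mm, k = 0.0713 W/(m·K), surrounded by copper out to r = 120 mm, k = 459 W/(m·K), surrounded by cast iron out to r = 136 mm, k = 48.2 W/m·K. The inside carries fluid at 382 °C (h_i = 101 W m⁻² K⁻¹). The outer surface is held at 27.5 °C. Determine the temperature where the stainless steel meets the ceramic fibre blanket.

T = 370 °C

Series thermal resistances, inner to outer:
  R'_conv,in = 1/(2πr h) = 1/(2π·0.0558·101) = 0.02824 m·K/W
  R'_stainless steel = ln(0.0695/0.0558)/(2πk) = 0.2196/(2π·17.5) = 0.001997 m·K/W
  R'_ceramic fibre blanket = ln(0.104/0.0695)/(2πk) = 0.4031/(2π·0.0713) = 0.8997 m·K/W
  R'_copper = ln(0.120/0.104)/(2πk) = 0.1431/(2π·459) = 4.962×10^-5 m·K/W
  R'_cast iron = ln(0.136/0.120)/(2πk) = 0.1252/(2π·48.2) = 4.133×10^-4 m·K/W
ΣR = 0.02824 + 0.001997 + 0.8997 + 4.962×10^-5 + 4.133×10^-4 = 0.9304 m·K/W
Q' = ΔT/ΣR = (382 °C − 27.5 °C)/0.9304 = 381.0 W/m
From the inner boundary to the stainless steel/ceramic fibre blanket interface, ΣR_partial = 0.03024 m·K/W.
T_interface = T_in − Q'·ΣR_partial = 382 °C − (381.0)(0.03024) = 370 °C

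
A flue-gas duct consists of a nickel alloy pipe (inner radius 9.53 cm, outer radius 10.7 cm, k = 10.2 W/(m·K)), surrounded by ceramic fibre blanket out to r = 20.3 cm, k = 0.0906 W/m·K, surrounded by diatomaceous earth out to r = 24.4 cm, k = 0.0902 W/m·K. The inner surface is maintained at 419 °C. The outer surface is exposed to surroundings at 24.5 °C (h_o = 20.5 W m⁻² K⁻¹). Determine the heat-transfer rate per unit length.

Q' = 266 W/m

Series thermal resistances, inner to outer:
  R'_nickel alloy = ln(0.107/0.0953)/(2πk) = 0.1158/(2π·10.2) = 0.001807 m·K/W
  R'_ceramic fibre blanket = ln(0.203/0.107)/(2πk) = 0.6404/(2π·0.0906) = 1.125 m·K/W
  R'_diatomaceous earth = ln(0.244/0.203)/(2πk) = 0.1840/(2π·0.0902) = 0.3246 m·K/W
  R'_conv,out = 1/(2πr h) = 1/(2π·0.244·20.5) = 0.03182 m·K/W
ΣR = 0.001807 + 1.125 + 0.3246 + 0.03182 = 1.483 m·K/W
Q' = ΔT/ΣR = (419 °C − 24.5 °C)/1.483 = 266 W/m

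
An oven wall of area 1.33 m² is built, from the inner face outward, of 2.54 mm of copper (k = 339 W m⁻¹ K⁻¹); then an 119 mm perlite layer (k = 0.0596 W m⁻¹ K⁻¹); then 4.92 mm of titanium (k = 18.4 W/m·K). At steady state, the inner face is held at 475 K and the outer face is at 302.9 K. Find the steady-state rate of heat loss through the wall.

Q = 115 W

Series thermal resistances, inner to outer:
  R_copper = L/(kA) = 0.00254/(339·1.33) = 5.634×10^-6 K/W
  R_perlite = L/(kA) = 0.119/(0.0596·1.33) = 1.501 K/W
  R_titanium = L/(kA) = 0.00492/(18.4·1.33) = 2.010×10^-4 K/W
ΣR = 5.634×10^-6 + 1.501 + 2.010×10^-4 = 1.501 K/W
Q = ΔT/ΣR = (475 K − 302.9 K)/1.501 = 115 W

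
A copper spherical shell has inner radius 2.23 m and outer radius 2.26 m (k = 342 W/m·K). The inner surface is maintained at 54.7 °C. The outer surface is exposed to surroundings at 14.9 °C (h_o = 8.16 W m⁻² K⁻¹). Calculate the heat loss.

Series thermal resistances, inner to outer:
  R_copper = (1/2.23 − 1/2.26)/(4πk) = 0.005953/(4π·342) = 1.385×10^-6 K/W
  R_conv,out = 1/(4πr²h) = 1/(4π·2.26²·8.16) = 0.001909 K/W
ΣR = 1.385×10^-6 + 0.001909 = 0.001910 K/W
Q = ΔT/ΣR = (54.7 °C − 14.9 °C)/0.001910 = 20800 W

Q = 20800 W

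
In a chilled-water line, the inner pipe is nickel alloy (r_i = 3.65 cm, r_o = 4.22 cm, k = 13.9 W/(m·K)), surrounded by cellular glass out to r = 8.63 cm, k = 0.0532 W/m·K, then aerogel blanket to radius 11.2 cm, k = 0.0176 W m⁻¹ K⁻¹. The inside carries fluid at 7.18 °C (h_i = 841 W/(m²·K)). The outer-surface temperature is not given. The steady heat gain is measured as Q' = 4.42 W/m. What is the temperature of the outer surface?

T_out = 27.1 °C

Sum the resistances:
  R'_conv,in = 1/(2πr h) = 1/(2π·0.0365·841) = 0.005185 m·K/W
  R'_nickel alloy = ln(0.0422/0.0365)/(2πk) = 0.1451/(2π·13.9) = 0.001661 m·K/W
  R'_cellular glass = ln(0.0863/0.0422)/(2πk) = 0.7154/(2π·0.0532) = 2.140 m·K/W
  R'_aerogel blanket = ln(0.112/0.0863)/(2πk) = 0.2607/(2π·0.0176) = 2.357 m·K/W
ΣR = 4.504 m·K/W
ΔT = Q'·ΣR = 4.42 × 4.504 = 19.91 K
Heat flows inward, so T_out = T_in + ΔT = 7.18 + 19.91 = 27.1 °C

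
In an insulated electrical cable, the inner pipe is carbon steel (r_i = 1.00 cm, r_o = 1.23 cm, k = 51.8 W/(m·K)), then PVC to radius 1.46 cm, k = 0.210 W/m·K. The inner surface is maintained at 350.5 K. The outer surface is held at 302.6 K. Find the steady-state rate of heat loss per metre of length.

Q' = 367 W/m

Resistance network (inner→outer):
  R'_carbon steel = ln(0.0123/0.0100)/(2πk) = 0.2070/(2π·51.8) = 6.360×10^-4 m·K/W
  R'_PVC = ln(0.0146/0.0123)/(2πk) = 0.1714/(2π·0.210) = 0.1299 m·K/W
ΣR = 6.360×10^-4 + 0.1299 = 0.1305 m·K/W
Q' = ΔT/ΣR = (350.5 K − 302.6 K)/0.1305 = 367 W/m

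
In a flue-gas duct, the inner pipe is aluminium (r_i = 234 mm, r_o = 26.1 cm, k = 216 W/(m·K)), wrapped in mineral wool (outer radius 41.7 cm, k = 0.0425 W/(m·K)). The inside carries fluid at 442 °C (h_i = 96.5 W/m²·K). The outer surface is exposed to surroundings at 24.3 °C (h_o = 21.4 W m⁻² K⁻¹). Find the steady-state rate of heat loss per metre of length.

Q' = 235 W/m

Treat each layer as a resistance in series:
  R'_conv,in = 1/(2πr h) = 1/(2π·0.234·96.5) = 0.007048 m·K/W
  R'_aluminium = ln(0.261/0.234)/(2πk) = 0.1092/(2π·216) = 8.046×10^-5 m·K/W
  R'_mineral wool = ln(0.417/0.261)/(2πk) = 0.4686/(2π·0.0425) = 1.755 m·K/W
  R'_conv,out = 1/(2πr h) = 1/(2π·0.417·21.4) = 0.01783 m·K/W
ΣR = 0.007048 + 8.046×10^-5 + 1.755 + 0.01783 = 1.780 m·K/W
Q' = ΔT/ΣR = (442 °C − 24.3 °C)/1.780 = 235 W/m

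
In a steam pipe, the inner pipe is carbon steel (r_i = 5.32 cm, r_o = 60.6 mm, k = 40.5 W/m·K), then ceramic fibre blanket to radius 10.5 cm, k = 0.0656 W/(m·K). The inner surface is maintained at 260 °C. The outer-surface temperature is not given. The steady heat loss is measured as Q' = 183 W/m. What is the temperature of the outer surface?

T_out = 15.9 °C

Series resistances:
  R'_carbon steel = ln(0.0606/0.0532)/(2πk) = 0.1302/(2π·40.5) = 5.118×10^-4 m·K/W
  R'_ceramic fibre blanket = ln(0.105/0.0606)/(2πk) = 0.5497/(2π·0.0656) = 1.334 m·K/W
ΣR = 1.334 m·K/W
ΔT = Q'·ΣR = 183 × 1.334 = 244.1 K
Heat flows outward, so T_out = T_in − ΔT = 260 − 244.1 = 15.9 °C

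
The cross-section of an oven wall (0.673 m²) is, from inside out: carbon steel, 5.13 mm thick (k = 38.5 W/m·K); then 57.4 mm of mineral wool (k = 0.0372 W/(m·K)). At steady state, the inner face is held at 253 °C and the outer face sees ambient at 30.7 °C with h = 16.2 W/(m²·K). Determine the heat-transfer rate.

Q = 93.2 W

Treat each layer as a resistance in series:
  R_carbon steel = L/(kA) = 0.00513/(38.5·0.673) = 1.980×10^-4 K/W
  R_mineral wool = L/(kA) = 0.0574/(0.0372·0.673) = 2.293 K/W
  R_conv,out = 1/(hA) = 1/(16.2·0.673) = 0.09172 K/W
ΣR = 1.980×10^-4 + 2.293 + 0.09172 = 2.385 K/W
Q = ΔT/ΣR = (253 °C − 30.7 °C)/2.385 = 93.2 W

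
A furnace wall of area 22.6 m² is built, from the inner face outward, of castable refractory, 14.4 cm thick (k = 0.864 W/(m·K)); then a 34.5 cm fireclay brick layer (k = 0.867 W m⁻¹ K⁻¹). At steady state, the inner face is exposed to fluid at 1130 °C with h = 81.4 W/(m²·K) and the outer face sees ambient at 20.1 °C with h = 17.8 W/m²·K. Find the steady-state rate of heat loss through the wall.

Resistance network (inner→outer):
  R_conv,in = 1/(hA) = 1/(81.4·22.6) = 5.436×10^-4 K/W
  R_castable refractory = L/(kA) = 0.144/(0.864·22.6) = 0.007375 K/W
  R_fireclay brick = L/(kA) = 0.345/(0.867·22.6) = 0.01761 K/W
  R_conv,out = 1/(hA) = 1/(17.8·22.6) = 0.002486 K/W
ΣR = 5.436×10^-4 + 0.007375 + 0.01761 + 0.002486 = 0.02801 K/W
Q = ΔT/ΣR = (1130 °C − 20.1 °C)/0.02801 = 39600 W

Q = 39.6 kW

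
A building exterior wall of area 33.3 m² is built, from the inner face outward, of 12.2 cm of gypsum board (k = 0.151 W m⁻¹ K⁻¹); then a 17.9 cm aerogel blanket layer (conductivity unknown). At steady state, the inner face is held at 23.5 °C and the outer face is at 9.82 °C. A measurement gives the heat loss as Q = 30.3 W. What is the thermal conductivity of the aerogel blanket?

ΣR = ΔT/Q = |23.5 − 9.82|/30.3 = 0.4515 K/W
Known resistances:
  R_gypsum board = L/(kA) = 0.122/(0.151·33.3) = 0.02426 K/W
R_aerogel blanket = ΣR − ΣR_known = 0.4515 − 0.02426 = 0.4272 K/W
L/(kA) = 0.4272 ⇒ k = 0.179/(0.4272·33.3) = 0.0126 W/m·K

k = 0.0126 W/m·K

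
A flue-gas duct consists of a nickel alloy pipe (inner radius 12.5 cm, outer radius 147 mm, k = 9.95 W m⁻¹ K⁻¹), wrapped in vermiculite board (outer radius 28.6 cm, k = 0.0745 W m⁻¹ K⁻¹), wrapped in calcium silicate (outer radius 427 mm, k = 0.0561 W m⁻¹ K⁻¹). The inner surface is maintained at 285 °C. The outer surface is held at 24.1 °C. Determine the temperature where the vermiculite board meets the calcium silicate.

T = 140 °C

Treat each layer as a resistance in series:
  R'_nickel alloy = ln(0.147/0.125)/(2πk) = 0.1621/(2π·9.95) = 0.002593 m·K/W
  R'_vermiculite board = ln(0.286/0.147)/(2πk) = 0.6656/(2π·0.0745) = 1.422 m·K/W
  R'_calcium silicate = ln(0.427/0.286)/(2πk) = 0.4008/(2π·0.0561) = 1.137 m·K/W
ΣR = 0.002593 + 1.422 + 1.137 = 2.562 m·K/W
Q' = ΔT/ΣR = (285 °C − 24.1 °C)/2.562 = 101.8 W/m
From the inner boundary to the vermiculite board/calcium silicate interface, ΣR_partial = 1.425 m·K/W.
T_interface = T_in − Q'·ΣR_partial = 285 °C − (101.8)(1.425) = 140 °C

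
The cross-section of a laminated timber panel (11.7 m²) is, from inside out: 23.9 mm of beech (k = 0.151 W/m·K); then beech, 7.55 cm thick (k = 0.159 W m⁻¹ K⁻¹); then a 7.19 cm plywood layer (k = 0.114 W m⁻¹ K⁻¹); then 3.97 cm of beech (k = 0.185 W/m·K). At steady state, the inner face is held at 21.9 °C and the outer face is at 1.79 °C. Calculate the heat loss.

Series thermal resistances, inner to outer:
  R_beech = L/(kA) = 0.0239/(0.151·11.7) = 0.01353 K/W
  R_beech = L/(kA) = 0.0755/(0.159·11.7) = 0.04058 K/W
  R_plywood = L/(kA) = 0.0719/(0.114·11.7) = 0.05391 K/W
  R_beech = L/(kA) = 0.0397/(0.185·11.7) = 0.01834 K/W
ΣR = 0.01353 + 0.04058 + 0.05391 + 0.01834 = 0.1264 K/W
Q = ΔT/ΣR = (21.9 °C − 1.79 °C)/0.1264 = 159 W

Q = 159 W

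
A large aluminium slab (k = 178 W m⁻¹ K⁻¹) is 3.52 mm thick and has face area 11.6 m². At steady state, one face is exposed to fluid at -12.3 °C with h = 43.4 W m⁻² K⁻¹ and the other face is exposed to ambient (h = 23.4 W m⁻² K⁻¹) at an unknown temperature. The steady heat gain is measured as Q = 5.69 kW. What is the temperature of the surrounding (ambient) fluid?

T_out = 20.0 °C

Sum the resistances:
  R_conv,in = 1/(hA) = 1/(43.4·11.6) = 0.001986 K/W
  R_aluminium = L/(kA) = 0.00352/(178·11.6) = 1.705×10^-6 K/W
  R_conv,out = 1/(hA) = 1/(23.4·11.6) = 0.003684 K/W
ΣR = 0.005672 K/W
ΔT = Q·ΣR = 5690 × 0.005672 = 32.27 K
Heat flows inward, so T_out = T_in + ΔT = -12.3 + 32.27 = 20.0 °C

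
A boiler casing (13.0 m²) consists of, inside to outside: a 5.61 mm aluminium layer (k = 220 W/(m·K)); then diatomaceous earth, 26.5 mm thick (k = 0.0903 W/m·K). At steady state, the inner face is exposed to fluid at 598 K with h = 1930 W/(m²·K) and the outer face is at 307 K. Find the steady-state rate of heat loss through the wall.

Q = 12.9 kW

Treat each layer as a resistance in series:
  R_conv,in = 1/(hA) = 1/(1930·13.0) = 3.986×10^-5 K/W
  R_aluminium = L/(kA) = 0.00561/(220·13.0) = 1.962×10^-6 K/W
  R_diatomaceous earth = L/(kA) = 0.0265/(0.0903·13.0) = 0.02257 K/W
ΣR = 3.986×10^-5 + 1.962×10^-6 + 0.02257 = 0.02261 K/W
Q = ΔT/ΣR = (598 K − 307 K)/0.02261 = 12900 W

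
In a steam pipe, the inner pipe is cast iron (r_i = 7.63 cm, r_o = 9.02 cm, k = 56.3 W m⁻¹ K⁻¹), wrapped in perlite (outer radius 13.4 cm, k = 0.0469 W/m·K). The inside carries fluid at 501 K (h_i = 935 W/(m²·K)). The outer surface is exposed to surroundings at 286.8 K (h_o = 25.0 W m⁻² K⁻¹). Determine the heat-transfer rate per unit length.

Treat each layer as a resistance in series:
  R'_conv,in = 1/(2πr h) = 1/(2π·0.0763·935) = 0.002231 m·K/W
  R'_cast iron = ln(0.0902/0.0763)/(2πk) = 0.1674/(2π·56.3) = 4.731×10^-4 m·K/W
  R'_perlite = ln(0.134/0.0902)/(2πk) = 0.3958/(2π·0.0469) = 1.343 m·K/W
  R'_conv,out = 1/(2πr h) = 1/(2π·0.134·25.0) = 0.04751 m·K/W
ΣR = 0.002231 + 4.731×10^-4 + 1.343 + 0.04751 = 1.393 m·K/W
Q' = ΔT/ΣR = (501 K − 286.8 K)/1.393 = 154 W/m

Q' = 154 W/m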